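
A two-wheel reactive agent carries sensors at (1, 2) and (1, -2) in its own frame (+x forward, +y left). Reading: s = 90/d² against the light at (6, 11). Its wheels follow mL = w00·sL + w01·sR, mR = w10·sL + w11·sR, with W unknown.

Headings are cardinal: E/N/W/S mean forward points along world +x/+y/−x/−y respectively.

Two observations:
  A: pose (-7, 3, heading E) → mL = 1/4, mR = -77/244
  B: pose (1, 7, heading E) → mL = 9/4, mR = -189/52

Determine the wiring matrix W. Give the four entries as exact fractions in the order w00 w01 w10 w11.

1/2 0 -1 1/2

obs A: pose=(-7,3,E) → sL=1/2, sR=45/122, mL=1/4, mR=-77/244
obs B: pose=(1,7,E) → sL=9/2, sR=45/26, mL=9/4, mR=-189/52
sensor matrix S = [[1/2, 45/122], [9/2, 45/26]]; det S = -630/793
solve [mL_A; mL_B] = S·[w00; w01] and [mR_A; mR_B] = S·[w10; w11]:
  w00 = 1/2, w01 = 0, w10 = -1, w11 = 1/2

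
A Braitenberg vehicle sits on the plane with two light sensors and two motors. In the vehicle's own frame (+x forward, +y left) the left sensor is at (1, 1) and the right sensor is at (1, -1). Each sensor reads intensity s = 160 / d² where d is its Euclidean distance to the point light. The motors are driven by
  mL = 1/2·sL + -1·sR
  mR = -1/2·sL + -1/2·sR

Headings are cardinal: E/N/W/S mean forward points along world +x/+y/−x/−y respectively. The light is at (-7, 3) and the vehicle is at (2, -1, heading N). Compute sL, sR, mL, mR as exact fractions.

160/73 160/109 -2960/7957 -14560/7957

left sensor world pos  = (1, 0); dL² = 73
right sensor world pos = (3, 0); dR² = 109
sL = 160/73 = 160/73
sR = 160/109 = 160/109
mL = 1/2·sL + -1·sR = -2960/7957
mR = -1/2·sL + -1/2·sR = -14560/7957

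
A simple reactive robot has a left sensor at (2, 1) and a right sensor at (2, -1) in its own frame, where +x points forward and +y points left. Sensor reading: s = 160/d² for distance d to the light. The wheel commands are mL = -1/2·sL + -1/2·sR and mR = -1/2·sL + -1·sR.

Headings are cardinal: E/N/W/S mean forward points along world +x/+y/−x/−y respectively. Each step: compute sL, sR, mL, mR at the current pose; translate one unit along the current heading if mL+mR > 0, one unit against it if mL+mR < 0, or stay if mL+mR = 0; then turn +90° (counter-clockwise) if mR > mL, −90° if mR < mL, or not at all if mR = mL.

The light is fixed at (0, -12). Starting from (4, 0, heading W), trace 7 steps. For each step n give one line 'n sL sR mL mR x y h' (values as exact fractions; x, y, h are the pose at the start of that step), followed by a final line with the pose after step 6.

n=0: pose=(4,0,W); sL=32/25, sR=160/173; mL=-4768/4325, mR=-6768/4325; mL+mR=-11536/4325 → advance -1; mR−mL=-80/173 → turn -1·90°
n=1: pose=(5,0,N); sL=40/53, sR=20/29; mL=-1110/1537, mR=-1640/1537; mL+mR=-2750/1537 → advance -1; mR−mL=-10/29 → turn -1·90°
n=2: pose=(5,-1,E); sL=160/193, sR=160/149; mL=-27360/28757, mR=-42800/28757; mL+mR=-70160/28757 → advance -1; mR−mL=-80/149 → turn -1·90°
n=3: pose=(4,-1,S); sL=80/53, sR=16/9; mL=-784/477, mR=-1208/477; mL+mR=-664/159 → advance -1; mR−mL=-8/9 → turn -1·90°
n=4: pose=(4,0,W); sL=32/25, sR=160/173; mL=-4768/4325, mR=-6768/4325; mL+mR=-11536/4325 → advance -1; mR−mL=-80/173 → turn -1·90°
n=5: pose=(5,0,N); sL=40/53, sR=20/29; mL=-1110/1537, mR=-1640/1537; mL+mR=-2750/1537 → advance -1; mR−mL=-10/29 → turn -1·90°
n=6: pose=(5,-1,E); sL=160/193, sR=160/149; mL=-27360/28757, mR=-42800/28757; mL+mR=-70160/28757 → advance -1; mR−mL=-80/149 → turn -1·90°

0 32/25 160/173 -4768/4325 -6768/4325 4 0 W
1 40/53 20/29 -1110/1537 -1640/1537 5 0 N
2 160/193 160/149 -27360/28757 -42800/28757 5 -1 E
3 80/53 16/9 -784/477 -1208/477 4 -1 S
4 32/25 160/173 -4768/4325 -6768/4325 4 0 W
5 40/53 20/29 -1110/1537 -1640/1537 5 0 N
6 160/193 160/149 -27360/28757 -42800/28757 5 -1 E
final 4 -1 S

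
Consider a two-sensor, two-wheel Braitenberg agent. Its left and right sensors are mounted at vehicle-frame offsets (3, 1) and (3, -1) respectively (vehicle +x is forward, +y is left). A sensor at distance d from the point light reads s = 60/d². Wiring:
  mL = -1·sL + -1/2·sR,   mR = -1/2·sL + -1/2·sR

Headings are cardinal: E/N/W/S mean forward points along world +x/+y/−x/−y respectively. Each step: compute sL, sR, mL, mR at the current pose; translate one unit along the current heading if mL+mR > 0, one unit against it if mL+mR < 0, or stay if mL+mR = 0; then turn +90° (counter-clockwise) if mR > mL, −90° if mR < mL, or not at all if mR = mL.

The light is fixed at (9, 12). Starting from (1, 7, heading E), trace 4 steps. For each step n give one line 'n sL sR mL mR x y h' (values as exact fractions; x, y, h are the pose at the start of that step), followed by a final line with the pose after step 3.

0 60/41 60/61 -4890/2501 -3060/2501 1 7 E
1 15/26 15/17 -225/221 -645/884 0 7 N
2 60/193 60/169 -15930/32617 -10860/32617 0 6 W
3 6/13 10/27 -227/351 -146/351 1 6 S
final 1 7 E

n=0: pose=(1,7,E); sL=60/41, sR=60/61; mL=-4890/2501, mR=-3060/2501; mL+mR=-7950/2501 → advance -1; mR−mL=30/41 → turn +1·90°
n=1: pose=(0,7,N); sL=15/26, sR=15/17; mL=-225/221, mR=-645/884; mL+mR=-1545/884 → advance -1; mR−mL=15/52 → turn +1·90°
n=2: pose=(0,6,W); sL=60/193, sR=60/169; mL=-15930/32617, mR=-10860/32617; mL+mR=-26790/32617 → advance -1; mR−mL=30/193 → turn +1·90°
n=3: pose=(1,6,S); sL=6/13, sR=10/27; mL=-227/351, mR=-146/351; mL+mR=-373/351 → advance -1; mR−mL=3/13 → turn +1·90°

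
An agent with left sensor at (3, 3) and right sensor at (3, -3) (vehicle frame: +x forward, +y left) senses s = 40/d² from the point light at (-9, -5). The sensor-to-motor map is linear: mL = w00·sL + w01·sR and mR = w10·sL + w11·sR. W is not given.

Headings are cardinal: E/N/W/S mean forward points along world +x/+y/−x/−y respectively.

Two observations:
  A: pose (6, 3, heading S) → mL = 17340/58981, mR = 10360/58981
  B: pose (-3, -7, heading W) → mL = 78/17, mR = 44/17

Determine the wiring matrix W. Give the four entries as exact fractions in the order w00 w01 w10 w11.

1/2 1 1/2 1/2

obs A: pose=(6,3,S) → sL=40/349, sR=40/169, mL=17340/58981, mR=10360/58981
obs B: pose=(-3,-7,W) → sL=20/17, sR=4, mL=78/17, mR=44/17
sensor matrix S = [[40/349, 40/169], [20/17, 4]]; det S = 180480/1002677
solve [mL_A; mL_B] = S·[w00; w01] and [mR_A; mR_B] = S·[w10; w11]:
  w00 = 1/2, w01 = 1, w10 = 1/2, w11 = 1/2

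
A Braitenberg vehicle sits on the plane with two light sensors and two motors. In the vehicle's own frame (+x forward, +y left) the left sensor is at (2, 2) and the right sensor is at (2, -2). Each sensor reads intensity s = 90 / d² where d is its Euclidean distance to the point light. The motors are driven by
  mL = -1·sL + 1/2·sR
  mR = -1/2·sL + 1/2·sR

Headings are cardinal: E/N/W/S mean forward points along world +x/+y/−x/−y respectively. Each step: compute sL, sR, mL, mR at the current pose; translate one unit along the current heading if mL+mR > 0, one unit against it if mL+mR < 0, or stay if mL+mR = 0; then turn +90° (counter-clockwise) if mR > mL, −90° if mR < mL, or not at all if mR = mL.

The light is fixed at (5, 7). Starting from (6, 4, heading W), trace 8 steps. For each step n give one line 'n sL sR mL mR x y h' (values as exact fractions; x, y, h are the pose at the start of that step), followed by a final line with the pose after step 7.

0 45/13 45 495/26 270/13 6 4 W
1 90/29 90/29 -45/29 0 5 4 S
2 45/2 9/2 -81/4 -9 5 5 E
3 10 90 35 40 4 5 N
4 5 9 -1/2 2 4 6 W
5 10 18/5 -41/5 -16/5 3 6 S
6 45/2 45/2 -45/4 0 3 7 E
7 90/29 18 171/29 216/29 2 7 N
final 2 8 W

n=0: pose=(6,4,W); sL=45/13, sR=45; mL=495/26, mR=270/13; mL+mR=1035/26 → advance +1; mR−mL=45/26 → turn +1·90°
n=1: pose=(5,4,S); sL=90/29, sR=90/29; mL=-45/29, mR=0; mL+mR=-45/29 → advance -1; mR−mL=45/29 → turn +1·90°
n=2: pose=(5,5,E); sL=45/2, sR=9/2; mL=-81/4, mR=-9; mL+mR=-117/4 → advance -1; mR−mL=45/4 → turn +1·90°
n=3: pose=(4,5,N); sL=10, sR=90; mL=35, mR=40; mL+mR=75 → advance +1; mR−mL=5 → turn +1·90°
n=4: pose=(4,6,W); sL=5, sR=9; mL=-1/2, mR=2; mL+mR=3/2 → advance +1; mR−mL=5/2 → turn +1·90°
n=5: pose=(3,6,S); sL=10, sR=18/5; mL=-41/5, mR=-16/5; mL+mR=-57/5 → advance -1; mR−mL=5 → turn +1·90°
n=6: pose=(3,7,E); sL=45/2, sR=45/2; mL=-45/4, mR=0; mL+mR=-45/4 → advance -1; mR−mL=45/4 → turn +1·90°
n=7: pose=(2,7,N); sL=90/29, sR=18; mL=171/29, mR=216/29; mL+mR=387/29 → advance +1; mR−mL=45/29 → turn +1·90°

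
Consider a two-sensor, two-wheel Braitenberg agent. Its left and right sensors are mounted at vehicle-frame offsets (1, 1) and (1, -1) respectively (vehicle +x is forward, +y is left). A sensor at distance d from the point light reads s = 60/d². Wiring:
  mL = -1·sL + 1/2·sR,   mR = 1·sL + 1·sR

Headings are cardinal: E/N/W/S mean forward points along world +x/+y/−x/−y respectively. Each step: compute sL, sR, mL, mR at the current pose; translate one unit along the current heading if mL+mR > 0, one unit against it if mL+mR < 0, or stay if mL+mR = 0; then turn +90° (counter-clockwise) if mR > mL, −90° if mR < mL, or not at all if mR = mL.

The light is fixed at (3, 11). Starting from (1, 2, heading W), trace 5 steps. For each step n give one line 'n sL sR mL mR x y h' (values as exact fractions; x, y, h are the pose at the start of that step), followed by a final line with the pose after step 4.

n=0: pose=(1,2,W); sL=60/109, sR=60/73; mL=-1110/7957, mR=10920/7957; mL+mR=90/73 → advance +1; mR−mL=12030/7957 → turn +1·90°
n=1: pose=(0,2,S); sL=15/26, sR=15/29; mL=-120/377, mR=825/754; mL+mR=45/58 → advance +1; mR−mL=1065/754 → turn +1·90°
n=2: pose=(0,1,E); sL=12/17, sR=12/25; mL=-198/425, mR=504/425; mL+mR=18/25 → advance +1; mR−mL=702/425 → turn +1·90°
n=3: pose=(1,1,N); sL=2/3, sR=30/41; mL=-37/123, mR=172/123; mL+mR=45/41 → advance +1; mR−mL=209/123 → turn +1·90°
n=4: pose=(1,2,W); sL=60/109, sR=60/73; mL=-1110/7957, mR=10920/7957; mL+mR=90/73 → advance +1; mR−mL=12030/7957 → turn +1·90°

0 60/109 60/73 -1110/7957 10920/7957 1 2 W
1 15/26 15/29 -120/377 825/754 0 2 S
2 12/17 12/25 -198/425 504/425 0 1 E
3 2/3 30/41 -37/123 172/123 1 1 N
4 60/109 60/73 -1110/7957 10920/7957 1 2 W
final 0 2 S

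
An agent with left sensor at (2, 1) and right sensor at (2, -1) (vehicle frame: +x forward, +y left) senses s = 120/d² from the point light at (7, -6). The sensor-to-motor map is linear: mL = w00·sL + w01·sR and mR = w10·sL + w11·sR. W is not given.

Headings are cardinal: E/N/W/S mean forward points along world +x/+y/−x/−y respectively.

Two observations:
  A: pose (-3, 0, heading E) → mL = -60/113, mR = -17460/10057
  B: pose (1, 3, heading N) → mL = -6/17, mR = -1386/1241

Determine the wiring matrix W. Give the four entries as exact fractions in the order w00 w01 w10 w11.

obs A: pose=(-3,0,E) → sL=120/113, sR=120/89, mL=-60/113, mR=-17460/10057
obs B: pose=(1,3,N) → sL=12/17, sR=60/73, mL=-6/17, mR=-1386/1241
sensor matrix S = [[120/113, 120/89], [12/17, 60/73]]; det S = -984960/12480737
solve [mL_A; mL_B] = S·[w00; w01] and [mR_A; mR_B] = S·[w10; w11]:
  w00 = -1/2, w01 = 0, w10 = -1, w11 = -1/2

-1/2 0 -1 -1/2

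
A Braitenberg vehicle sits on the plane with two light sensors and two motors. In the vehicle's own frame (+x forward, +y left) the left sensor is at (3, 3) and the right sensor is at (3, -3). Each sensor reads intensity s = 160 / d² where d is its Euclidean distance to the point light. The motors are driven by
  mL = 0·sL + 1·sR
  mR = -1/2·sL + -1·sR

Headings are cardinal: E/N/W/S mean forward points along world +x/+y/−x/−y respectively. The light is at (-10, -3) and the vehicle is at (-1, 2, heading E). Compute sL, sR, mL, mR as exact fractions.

10/13 40/37 40/37 -705/481

left sensor world pos  = (2, 5); dL² = 208
right sensor world pos = (2, -1); dR² = 148
sL = 160/208 = 10/13
sR = 160/148 = 40/37
mL = 0·sL + 1·sR = 40/37
mR = -1/2·sL + -1·sR = -705/481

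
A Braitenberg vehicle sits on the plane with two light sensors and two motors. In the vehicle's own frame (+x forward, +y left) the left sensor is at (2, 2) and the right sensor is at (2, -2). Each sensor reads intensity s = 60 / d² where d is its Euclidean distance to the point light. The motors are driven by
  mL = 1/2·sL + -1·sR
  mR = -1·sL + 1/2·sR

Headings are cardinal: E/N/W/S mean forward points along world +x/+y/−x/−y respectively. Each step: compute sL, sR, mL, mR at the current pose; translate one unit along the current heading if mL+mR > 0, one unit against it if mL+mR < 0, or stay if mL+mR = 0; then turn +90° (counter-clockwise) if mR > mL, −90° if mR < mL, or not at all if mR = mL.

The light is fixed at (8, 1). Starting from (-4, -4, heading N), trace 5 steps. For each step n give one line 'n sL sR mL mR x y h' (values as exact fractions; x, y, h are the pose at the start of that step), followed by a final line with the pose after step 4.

n=0: pose=(-4,-4,N); sL=12/41, sR=60/109; mL=-1806/4469, mR=-78/4469; mL+mR=-1884/4469 → advance -1; mR−mL=1728/4469 → turn +1·90°
n=1: pose=(-4,-5,W); sL=3/13, sR=15/53; mL=-231/1378, mR=-123/1378; mL+mR=-177/689 → advance -1; mR−mL=54/689 → turn +1·90°
n=2: pose=(-3,-5,S); sL=12/29, sR=60/233; mL=-342/6757, mR=-1926/6757; mL+mR=-2268/6757 → advance -1; mR−mL=-1584/6757 → turn -1·90°
n=3: pose=(-3,-4,W); sL=30/109, sR=30/89; mL=-1935/9701, mR=-1035/9701; mL+mR=-2970/9701 → advance -1; mR−mL=900/9701 → turn +1·90°
n=4: pose=(-2,-4,S); sL=60/113, sR=60/193; mL=-990/21809, mR=-8190/21809; mL+mR=-9180/21809 → advance -1; mR−mL=-7200/21809 → turn -1·90°

0 12/41 60/109 -1806/4469 -78/4469 -4 -4 N
1 3/13 15/53 -231/1378 -123/1378 -4 -5 W
2 12/29 60/233 -342/6757 -1926/6757 -3 -5 S
3 30/109 30/89 -1935/9701 -1035/9701 -3 -4 W
4 60/113 60/193 -990/21809 -8190/21809 -2 -4 S
final -2 -3 W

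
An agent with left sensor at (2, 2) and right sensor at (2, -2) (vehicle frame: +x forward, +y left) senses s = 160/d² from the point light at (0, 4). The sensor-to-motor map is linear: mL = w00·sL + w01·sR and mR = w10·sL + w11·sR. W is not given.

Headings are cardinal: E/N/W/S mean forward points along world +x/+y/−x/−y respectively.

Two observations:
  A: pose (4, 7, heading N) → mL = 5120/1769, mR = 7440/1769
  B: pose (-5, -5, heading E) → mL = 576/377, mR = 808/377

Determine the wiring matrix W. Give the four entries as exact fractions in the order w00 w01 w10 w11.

1 -1 1 -1/2

obs A: pose=(4,7,N) → sL=160/29, sR=160/61, mL=5120/1769, mR=7440/1769
obs B: pose=(-5,-5,E) → sL=80/29, sR=16/13, mL=576/377, mR=808/377
sensor matrix S = [[160/29, 160/61], [80/29, 16/13]]; det S = -10240/22997
solve [mL_A; mL_B] = S·[w00; w01] and [mR_A; mR_B] = S·[w10; w11]:
  w00 = 1, w01 = -1, w10 = 1, w11 = -1/2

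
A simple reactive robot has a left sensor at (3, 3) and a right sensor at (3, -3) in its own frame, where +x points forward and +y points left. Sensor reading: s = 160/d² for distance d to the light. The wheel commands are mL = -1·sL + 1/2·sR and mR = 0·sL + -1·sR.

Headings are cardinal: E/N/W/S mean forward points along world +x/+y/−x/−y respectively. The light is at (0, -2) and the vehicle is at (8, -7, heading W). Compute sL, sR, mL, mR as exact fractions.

160/89 160/29 2480/2581 -160/29

left sensor world pos  = (5, -10); dL² = 89
right sensor world pos = (5, -4); dR² = 29
sL = 160/89 = 160/89
sR = 160/29 = 160/29
mL = -1·sL + 1/2·sR = 2480/2581
mR = 0·sL + -1·sR = -160/29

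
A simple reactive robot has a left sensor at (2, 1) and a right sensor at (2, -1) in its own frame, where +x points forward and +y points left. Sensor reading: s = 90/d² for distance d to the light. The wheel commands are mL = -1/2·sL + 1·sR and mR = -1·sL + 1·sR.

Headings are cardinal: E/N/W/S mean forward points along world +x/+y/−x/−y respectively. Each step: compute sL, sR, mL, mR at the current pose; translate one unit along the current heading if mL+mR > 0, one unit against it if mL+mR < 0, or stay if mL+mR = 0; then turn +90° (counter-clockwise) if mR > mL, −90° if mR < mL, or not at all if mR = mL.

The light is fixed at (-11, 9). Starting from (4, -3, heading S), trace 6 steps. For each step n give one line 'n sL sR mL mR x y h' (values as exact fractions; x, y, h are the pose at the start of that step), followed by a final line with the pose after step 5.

n=0: pose=(4,-3,S); sL=45/226, sR=45/196; mL=720/5537, mR=675/22148; mL+mR=3555/22148 → advance +1; mR−mL=-45/452 → turn -1·90°
n=1: pose=(4,-4,W); sL=18/73, sR=90/313; mL=3753/22849, mR=936/22849; mL+mR=4689/22849 → advance +1; mR−mL=-9/73 → turn -1·90°
n=2: pose=(3,-4,N); sL=9/29, sR=45/173; mL=1053/10034, mR=-252/5017; mL+mR=549/10034 → advance +1; mR−mL=-9/58 → turn -1·90°
n=3: pose=(3,-3,E); sL=90/377, sR=18/85; mL=2961/32045, mR=-864/32045; mL+mR=2097/32045 → advance +1; mR−mL=-45/377 → turn -1·90°
n=4: pose=(4,-3,S); sL=45/226, sR=45/196; mL=720/5537, mR=675/22148; mL+mR=3555/22148 → advance +1; mR−mL=-45/452 → turn -1·90°
n=5: pose=(4,-4,W); sL=18/73, sR=90/313; mL=3753/22849, mR=936/22849; mL+mR=4689/22849 → advance +1; mR−mL=-9/73 → turn -1·90°

0 45/226 45/196 720/5537 675/22148 4 -3 S
1 18/73 90/313 3753/22849 936/22849 4 -4 W
2 9/29 45/173 1053/10034 -252/5017 3 -4 N
3 90/377 18/85 2961/32045 -864/32045 3 -3 E
4 45/226 45/196 720/5537 675/22148 4 -3 S
5 18/73 90/313 3753/22849 936/22849 4 -4 W
final 3 -4 N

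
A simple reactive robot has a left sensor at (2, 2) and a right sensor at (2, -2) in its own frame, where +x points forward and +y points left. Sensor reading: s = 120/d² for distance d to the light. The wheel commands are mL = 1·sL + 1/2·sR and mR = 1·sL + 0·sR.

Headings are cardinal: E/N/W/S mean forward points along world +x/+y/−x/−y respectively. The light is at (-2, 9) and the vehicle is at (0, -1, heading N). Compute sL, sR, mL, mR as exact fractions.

15/8 3/2 21/8 15/8

left sensor world pos  = (-2, 1); dL² = 64
right sensor world pos = (2, 1); dR² = 80
sL = 120/64 = 15/8
sR = 120/80 = 3/2
mL = 1·sL + 1/2·sR = 21/8
mR = 1·sL + 0·sR = 15/8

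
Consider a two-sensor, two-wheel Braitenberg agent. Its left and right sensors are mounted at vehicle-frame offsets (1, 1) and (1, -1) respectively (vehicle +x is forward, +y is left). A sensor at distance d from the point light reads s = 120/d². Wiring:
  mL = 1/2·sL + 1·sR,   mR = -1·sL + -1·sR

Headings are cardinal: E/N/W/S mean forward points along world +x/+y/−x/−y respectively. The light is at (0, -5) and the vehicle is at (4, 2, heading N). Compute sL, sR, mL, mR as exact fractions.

120/73 120/89 14100/6497 -19440/6497

left sensor world pos  = (3, 3); dL² = 73
right sensor world pos = (5, 3); dR² = 89
sL = 120/73 = 120/73
sR = 120/89 = 120/89
mL = 1/2·sL + 1·sR = 14100/6497
mR = -1·sL + -1·sR = -19440/6497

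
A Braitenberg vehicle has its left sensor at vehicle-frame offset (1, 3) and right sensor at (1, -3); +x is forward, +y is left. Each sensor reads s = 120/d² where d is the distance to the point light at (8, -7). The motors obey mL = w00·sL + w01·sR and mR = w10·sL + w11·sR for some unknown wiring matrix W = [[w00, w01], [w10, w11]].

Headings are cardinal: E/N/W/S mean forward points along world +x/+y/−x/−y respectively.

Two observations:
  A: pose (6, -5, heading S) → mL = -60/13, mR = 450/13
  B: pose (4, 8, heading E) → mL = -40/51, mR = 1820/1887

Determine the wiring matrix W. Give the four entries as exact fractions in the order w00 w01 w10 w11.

0 -1 1/2 1

obs A: pose=(6,-5,S) → sL=60, sR=60/13, mL=-60/13, mR=450/13
obs B: pose=(4,8,E) → sL=40/111, sR=40/51, mL=-40/51, mR=1820/1887
sensor matrix S = [[60, 60/13], [40/111, 40/51]]; det S = 371200/8177
solve [mL_A; mL_B] = S·[w00; w01] and [mR_A; mR_B] = S·[w10; w11]:
  w00 = 0, w01 = -1, w10 = 1/2, w11 = 1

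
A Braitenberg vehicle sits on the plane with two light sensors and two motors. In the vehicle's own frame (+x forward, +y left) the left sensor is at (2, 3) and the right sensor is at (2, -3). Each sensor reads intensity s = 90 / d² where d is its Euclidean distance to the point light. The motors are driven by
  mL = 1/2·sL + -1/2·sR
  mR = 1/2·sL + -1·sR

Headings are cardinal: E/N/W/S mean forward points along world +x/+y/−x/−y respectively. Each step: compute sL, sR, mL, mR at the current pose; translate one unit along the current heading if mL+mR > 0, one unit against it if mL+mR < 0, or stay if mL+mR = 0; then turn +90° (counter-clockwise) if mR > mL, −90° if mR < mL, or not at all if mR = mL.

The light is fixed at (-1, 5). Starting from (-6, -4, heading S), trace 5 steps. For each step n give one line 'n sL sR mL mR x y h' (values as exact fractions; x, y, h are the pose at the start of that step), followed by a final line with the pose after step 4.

n=0: pose=(-6,-4,S); sL=18/25, sR=18/37; mL=108/925, mR=-117/925; mL+mR=-9/925 → advance -1; mR−mL=-9/37 → turn -1·90°
n=1: pose=(-6,-3,W); sL=9/17, sR=45/37; mL=-216/629, mR=-1197/1258; mL+mR=-1629/1258 → advance -1; mR−mL=-45/74 → turn -1·90°
n=2: pose=(-5,-3,N); sL=18/17, sR=90/37; mL=-432/629, mR=-1197/629; mL+mR=-1629/629 → advance -1; mR−mL=-45/37 → turn -1·90°
n=3: pose=(-5,-4,E); sL=9/4, sR=45/74; mL=243/296, mR=153/296; mL+mR=99/74 → advance +1; mR−mL=-45/148 → turn -1·90°
n=4: pose=(-4,-4,S); sL=90/121, sR=90/157; mL=1620/18997, mR=-3825/18997; mL+mR=-2205/18997 → advance -1; mR−mL=-45/157 → turn -1·90°

0 18/25 18/37 108/925 -117/925 -6 -4 S
1 9/17 45/37 -216/629 -1197/1258 -6 -3 W
2 18/17 90/37 -432/629 -1197/629 -5 -3 N
3 9/4 45/74 243/296 153/296 -5 -4 E
4 90/121 90/157 1620/18997 -3825/18997 -4 -4 S
final -4 -3 W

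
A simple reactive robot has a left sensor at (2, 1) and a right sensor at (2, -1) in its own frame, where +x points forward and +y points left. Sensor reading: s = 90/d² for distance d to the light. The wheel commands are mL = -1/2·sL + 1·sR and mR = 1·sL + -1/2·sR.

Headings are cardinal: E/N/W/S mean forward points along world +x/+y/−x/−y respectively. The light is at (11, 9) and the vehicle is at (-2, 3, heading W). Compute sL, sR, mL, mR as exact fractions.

left sensor world pos  = (-4, 2); dL² = 274
right sensor world pos = (-4, 4); dR² = 250
sL = 90/274 = 45/137
sR = 90/250 = 9/25
mL = -1/2·sL + 1·sR = 1341/6850
mR = 1·sL + -1/2·sR = 1017/6850

45/137 9/25 1341/6850 1017/6850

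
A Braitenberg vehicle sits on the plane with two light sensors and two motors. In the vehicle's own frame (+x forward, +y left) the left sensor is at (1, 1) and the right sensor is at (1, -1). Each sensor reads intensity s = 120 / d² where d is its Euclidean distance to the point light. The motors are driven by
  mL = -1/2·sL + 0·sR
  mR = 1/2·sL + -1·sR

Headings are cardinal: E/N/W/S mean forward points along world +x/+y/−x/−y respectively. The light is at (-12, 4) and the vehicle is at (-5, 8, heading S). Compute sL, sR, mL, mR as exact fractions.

120/73 8/3 -60/73 -404/219

left sensor world pos  = (-4, 7); dL² = 73
right sensor world pos = (-6, 7); dR² = 45
sL = 120/73 = 120/73
sR = 120/45 = 8/3
mL = -1/2·sL + 0·sR = -60/73
mR = 1/2·sL + -1·sR = -404/219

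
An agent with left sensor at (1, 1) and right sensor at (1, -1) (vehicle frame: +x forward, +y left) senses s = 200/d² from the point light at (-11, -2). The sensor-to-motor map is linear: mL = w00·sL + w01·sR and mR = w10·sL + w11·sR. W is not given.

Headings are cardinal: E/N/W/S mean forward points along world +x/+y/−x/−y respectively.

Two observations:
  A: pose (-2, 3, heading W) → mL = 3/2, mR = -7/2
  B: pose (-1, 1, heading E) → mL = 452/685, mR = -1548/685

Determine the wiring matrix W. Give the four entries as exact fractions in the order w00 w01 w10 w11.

obs A: pose=(-2,3,W) → sL=5/2, sR=2, mL=3/2, mR=-7/2
obs B: pose=(-1,1,E) → sL=200/137, sR=8/5, mL=452/685, mR=-1548/685
sensor matrix S = [[5/2, 2], [200/137, 8/5]]; det S = 148/137
solve [mL_A; mL_B] = S·[w00; w01] and [mR_A; mR_B] = S·[w10; w11]:
  w00 = 1, w01 = -1/2, w10 = -1, w11 = -1/2

1 -1/2 -1 -1/2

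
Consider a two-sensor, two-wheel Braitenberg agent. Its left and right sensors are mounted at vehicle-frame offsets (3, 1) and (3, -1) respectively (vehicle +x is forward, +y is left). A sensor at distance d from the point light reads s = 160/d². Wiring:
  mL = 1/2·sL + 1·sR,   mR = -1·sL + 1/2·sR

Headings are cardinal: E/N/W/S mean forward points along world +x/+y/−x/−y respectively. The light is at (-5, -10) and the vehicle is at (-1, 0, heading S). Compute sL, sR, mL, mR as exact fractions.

left sensor world pos  = (0, -3); dL² = 74
right sensor world pos = (-2, -3); dR² = 58
sL = 160/74 = 80/37
sR = 160/58 = 80/29
mL = 1/2·sL + 1·sR = 4120/1073
mR = -1·sL + 1/2·sR = -840/1073

80/37 80/29 4120/1073 -840/1073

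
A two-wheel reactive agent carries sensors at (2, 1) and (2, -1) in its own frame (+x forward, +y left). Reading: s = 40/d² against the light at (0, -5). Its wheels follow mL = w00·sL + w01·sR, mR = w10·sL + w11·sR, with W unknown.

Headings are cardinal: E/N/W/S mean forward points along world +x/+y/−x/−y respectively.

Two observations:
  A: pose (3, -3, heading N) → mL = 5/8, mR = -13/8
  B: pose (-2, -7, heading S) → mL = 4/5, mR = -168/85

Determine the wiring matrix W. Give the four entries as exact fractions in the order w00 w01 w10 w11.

obs A: pose=(3,-3,N) → sL=2, sR=5/4, mL=5/8, mR=-13/8
obs B: pose=(-2,-7,S) → sL=40/17, sR=8/5, mL=4/5, mR=-168/85
sensor matrix S = [[2, 5/4], [40/17, 8/5]]; det S = 22/85
solve [mL_A; mL_B] = S·[w00; w01] and [mR_A; mR_B] = S·[w10; w11]:
  w00 = 0, w01 = 1/2, w10 = -1/2, w11 = -1/2

0 1/2 -1/2 -1/2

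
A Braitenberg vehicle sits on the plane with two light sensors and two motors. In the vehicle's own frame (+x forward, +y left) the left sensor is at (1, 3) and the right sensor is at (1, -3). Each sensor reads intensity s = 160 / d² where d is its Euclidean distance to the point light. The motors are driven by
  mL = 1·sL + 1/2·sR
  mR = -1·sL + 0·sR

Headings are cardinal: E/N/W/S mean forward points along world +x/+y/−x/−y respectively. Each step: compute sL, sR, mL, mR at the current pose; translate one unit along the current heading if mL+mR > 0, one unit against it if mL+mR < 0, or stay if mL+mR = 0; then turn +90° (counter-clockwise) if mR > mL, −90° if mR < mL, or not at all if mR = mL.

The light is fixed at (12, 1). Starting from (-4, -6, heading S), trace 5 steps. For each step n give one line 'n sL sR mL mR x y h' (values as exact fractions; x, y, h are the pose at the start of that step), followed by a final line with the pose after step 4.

n=0: pose=(-4,-6,S); sL=160/233, sR=32/85; mL=17328/19805, mR=-160/233; mL+mR=16/85 → advance +1; mR−mL=-30928/19805 → turn -1·90°
n=1: pose=(-4,-7,W); sL=16/41, sR=80/157; mL=4152/6437, mR=-16/41; mL+mR=40/157 → advance +1; mR−mL=-6664/6437 → turn -1·90°
n=2: pose=(-5,-7,N); sL=160/449, sR=32/49; mL=15024/22001, mR=-160/449; mL+mR=16/49 → advance +1; mR−mL=-22864/22001 → turn -1·90°
n=3: pose=(-5,-6,E); sL=10/17, sR=40/89; mL=1230/1513, mR=-10/17; mL+mR=20/89 → advance +1; mR−mL=-2120/1513 → turn -1·90°
n=4: pose=(-4,-6,S); sL=160/233, sR=32/85; mL=17328/19805, mR=-160/233; mL+mR=16/85 → advance +1; mR−mL=-30928/19805 → turn -1·90°

0 160/233 32/85 17328/19805 -160/233 -4 -6 S
1 16/41 80/157 4152/6437 -16/41 -4 -7 W
2 160/449 32/49 15024/22001 -160/449 -5 -7 N
3 10/17 40/89 1230/1513 -10/17 -5 -6 E
4 160/233 32/85 17328/19805 -160/233 -4 -6 S
final -4 -7 W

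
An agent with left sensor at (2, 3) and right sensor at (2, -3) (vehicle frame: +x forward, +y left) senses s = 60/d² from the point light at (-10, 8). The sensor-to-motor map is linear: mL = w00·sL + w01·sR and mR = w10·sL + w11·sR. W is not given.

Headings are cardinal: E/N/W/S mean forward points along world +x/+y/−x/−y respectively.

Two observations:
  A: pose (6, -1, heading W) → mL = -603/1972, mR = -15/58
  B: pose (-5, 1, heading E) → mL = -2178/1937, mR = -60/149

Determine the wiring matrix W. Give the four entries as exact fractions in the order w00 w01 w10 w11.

obs A: pose=(6,-1,W) → sL=3/17, sR=15/58, mL=-603/1972, mR=-15/58
obs B: pose=(-5,1,E) → sL=12/13, sR=60/149, mL=-2178/1937, mR=-60/149
sensor matrix S = [[3/17, 15/58], [12/13, 60/149]]; det S = -160110/954941
solve [mL_A; mL_B] = S·[w00; w01] and [mR_A; mR_B] = S·[w10; w11]:
  w00 = -1, w01 = -1/2, w10 = 0, w11 = -1

-1 -1/2 0 -1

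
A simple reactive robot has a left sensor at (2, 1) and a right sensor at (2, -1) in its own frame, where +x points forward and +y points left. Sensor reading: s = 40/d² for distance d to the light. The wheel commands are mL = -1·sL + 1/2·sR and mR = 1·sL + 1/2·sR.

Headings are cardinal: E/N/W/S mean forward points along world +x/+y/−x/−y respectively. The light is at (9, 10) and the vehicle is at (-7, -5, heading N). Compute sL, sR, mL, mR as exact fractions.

20/229 20/197 -1650/45113 6230/45113

left sensor world pos  = (-8, -3); dL² = 458
right sensor world pos = (-6, -3); dR² = 394
sL = 40/458 = 20/229
sR = 40/394 = 20/197
mL = -1·sL + 1/2·sR = -1650/45113
mR = 1·sL + 1/2·sR = 6230/45113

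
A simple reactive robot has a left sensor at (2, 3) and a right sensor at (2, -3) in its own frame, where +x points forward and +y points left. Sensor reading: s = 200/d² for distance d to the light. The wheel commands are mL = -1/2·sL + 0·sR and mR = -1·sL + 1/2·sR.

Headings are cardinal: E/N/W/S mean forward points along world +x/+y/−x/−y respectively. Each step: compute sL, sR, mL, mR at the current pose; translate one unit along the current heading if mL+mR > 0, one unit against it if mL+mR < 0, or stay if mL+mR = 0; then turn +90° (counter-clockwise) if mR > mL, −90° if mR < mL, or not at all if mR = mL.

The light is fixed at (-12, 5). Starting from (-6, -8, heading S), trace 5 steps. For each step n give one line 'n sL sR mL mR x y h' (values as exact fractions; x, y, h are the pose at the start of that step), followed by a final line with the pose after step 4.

n=0: pose=(-6,-8,S); sL=100/153, sR=100/117; mL=-50/153, mR=-50/221; mL+mR=-1100/1989 → advance -1; mR−mL=200/1989 → turn +1·90°
n=1: pose=(-6,-7,E); sL=40/29, sR=200/289; mL=-20/29, mR=-8660/8381; mL+mR=-14440/8381 → advance -1; mR−mL=-2880/8381 → turn -1·90°
n=2: pose=(-7,-7,S); sL=10/13, sR=1; mL=-5/13, mR=-7/26; mL+mR=-17/26 → advance -1; mR−mL=3/26 → turn +1·90°
n=3: pose=(-7,-6,E); sL=200/113, sR=40/49; mL=-100/113, mR=-7540/5537; mL+mR=-12440/5537 → advance -1; mR−mL=-2640/5537 → turn -1·90°
n=4: pose=(-8,-6,S); sL=100/109, sR=20/17; mL=-50/109, mR=-610/1853; mL+mR=-1460/1853 → advance -1; mR−mL=240/1853 → turn +1·90°

0 100/153 100/117 -50/153 -50/221 -6 -8 S
1 40/29 200/289 -20/29 -8660/8381 -6 -7 E
2 10/13 1 -5/13 -7/26 -7 -7 S
3 200/113 40/49 -100/113 -7540/5537 -7 -6 E
4 100/109 20/17 -50/109 -610/1853 -8 -6 S
final -8 -5 E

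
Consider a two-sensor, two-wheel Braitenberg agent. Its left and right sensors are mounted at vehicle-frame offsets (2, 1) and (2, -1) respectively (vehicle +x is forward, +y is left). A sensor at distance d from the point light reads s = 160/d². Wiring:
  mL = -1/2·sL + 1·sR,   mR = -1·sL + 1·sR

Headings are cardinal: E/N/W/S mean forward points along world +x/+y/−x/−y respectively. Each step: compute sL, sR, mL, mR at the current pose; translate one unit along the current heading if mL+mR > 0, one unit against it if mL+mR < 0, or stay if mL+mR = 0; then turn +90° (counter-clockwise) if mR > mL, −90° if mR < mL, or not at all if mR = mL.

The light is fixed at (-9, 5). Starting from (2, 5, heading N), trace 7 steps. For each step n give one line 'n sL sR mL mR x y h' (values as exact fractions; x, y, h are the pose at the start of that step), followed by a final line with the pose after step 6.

0 20/13 40/37 150/481 -220/481 2 5 N
1 160/169 160/173 13200/29237 -640/29237 2 4 E
2 80/89 16/13 904/1157 384/1157 3 4 S
3 160/109 160/101 9360/11009 1280/11009 3 3 W
4 8/5 10/9 14/45 -22/45 2 3 N
5 160/173 32/37 2576/6401 -384/6401 2 2 E
6 80/97 80/73 4840/7081 1920/7081 3 2 S
final 3 1 W

n=0: pose=(2,5,N); sL=20/13, sR=40/37; mL=150/481, mR=-220/481; mL+mR=-70/481 → advance -1; mR−mL=-10/13 → turn -1·90°
n=1: pose=(2,4,E); sL=160/169, sR=160/173; mL=13200/29237, mR=-640/29237; mL+mR=12560/29237 → advance +1; mR−mL=-80/169 → turn -1·90°
n=2: pose=(3,4,S); sL=80/89, sR=16/13; mL=904/1157, mR=384/1157; mL+mR=1288/1157 → advance +1; mR−mL=-40/89 → turn -1·90°
n=3: pose=(3,3,W); sL=160/109, sR=160/101; mL=9360/11009, mR=1280/11009; mL+mR=10640/11009 → advance +1; mR−mL=-80/109 → turn -1·90°
n=4: pose=(2,3,N); sL=8/5, sR=10/9; mL=14/45, mR=-22/45; mL+mR=-8/45 → advance -1; mR−mL=-4/5 → turn -1·90°
n=5: pose=(2,2,E); sL=160/173, sR=32/37; mL=2576/6401, mR=-384/6401; mL+mR=2192/6401 → advance +1; mR−mL=-80/173 → turn -1·90°
n=6: pose=(3,2,S); sL=80/97, sR=80/73; mL=4840/7081, mR=1920/7081; mL+mR=6760/7081 → advance +1; mR−mL=-40/97 → turn -1·90°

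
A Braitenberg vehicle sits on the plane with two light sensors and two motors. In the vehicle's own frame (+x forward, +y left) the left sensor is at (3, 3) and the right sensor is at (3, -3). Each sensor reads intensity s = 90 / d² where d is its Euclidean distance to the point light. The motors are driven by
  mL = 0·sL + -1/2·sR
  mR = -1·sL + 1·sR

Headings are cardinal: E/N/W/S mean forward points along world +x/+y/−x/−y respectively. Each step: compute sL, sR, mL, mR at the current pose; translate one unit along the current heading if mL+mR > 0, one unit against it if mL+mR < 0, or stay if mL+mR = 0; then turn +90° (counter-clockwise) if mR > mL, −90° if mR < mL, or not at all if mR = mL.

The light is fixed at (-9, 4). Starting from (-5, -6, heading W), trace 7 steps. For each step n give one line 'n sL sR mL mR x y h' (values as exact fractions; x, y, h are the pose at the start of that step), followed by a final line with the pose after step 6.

0 9/17 9/5 -9/10 108/85 -5 -6 W
1 18/41 90/169 -45/169 648/6929 -6 -6 S
2 5/4 1/2 -1/4 -3/4 -6 -5 E
3 90/169 18/29 -9/29 432/4901 -7 -5 S
4 9/5 45/73 -45/146 -432/365 -7 -4 E
5 90/137 18/25 -9/25 216/3425 -8 -4 S
6 45/16 45/58 -45/116 -945/464 -8 -3 E
final -9 -3 S

n=0: pose=(-5,-6,W); sL=9/17, sR=9/5; mL=-9/10, mR=108/85; mL+mR=63/170 → advance +1; mR−mL=369/170 → turn +1·90°
n=1: pose=(-6,-6,S); sL=18/41, sR=90/169; mL=-45/169, mR=648/6929; mL+mR=-1197/6929 → advance -1; mR−mL=2493/6929 → turn +1·90°
n=2: pose=(-6,-5,E); sL=5/4, sR=1/2; mL=-1/4, mR=-3/4; mL+mR=-1 → advance -1; mR−mL=-1/2 → turn -1·90°
n=3: pose=(-7,-5,S); sL=90/169, sR=18/29; mL=-9/29, mR=432/4901; mL+mR=-1089/4901 → advance -1; mR−mL=1953/4901 → turn +1·90°
n=4: pose=(-7,-4,E); sL=9/5, sR=45/73; mL=-45/146, mR=-432/365; mL+mR=-1089/730 → advance -1; mR−mL=-639/730 → turn -1·90°
n=5: pose=(-8,-4,S); sL=90/137, sR=18/25; mL=-9/25, mR=216/3425; mL+mR=-1017/3425 → advance -1; mR−mL=1449/3425 → turn +1·90°
n=6: pose=(-8,-3,E); sL=45/16, sR=45/58; mL=-45/116, mR=-945/464; mL+mR=-1125/464 → advance -1; mR−mL=-765/464 → turn -1·90°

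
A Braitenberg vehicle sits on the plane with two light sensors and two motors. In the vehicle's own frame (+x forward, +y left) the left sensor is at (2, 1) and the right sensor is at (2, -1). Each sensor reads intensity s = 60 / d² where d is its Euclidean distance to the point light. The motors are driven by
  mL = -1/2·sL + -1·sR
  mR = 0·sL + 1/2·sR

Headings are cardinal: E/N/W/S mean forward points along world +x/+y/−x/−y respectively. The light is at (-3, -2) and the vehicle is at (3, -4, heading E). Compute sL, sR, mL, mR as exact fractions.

12/13 60/73 -1218/949 30/73

left sensor world pos  = (5, -3); dL² = 65
right sensor world pos = (5, -5); dR² = 73
sL = 60/65 = 12/13
sR = 60/73 = 60/73
mL = -1/2·sL + -1·sR = -1218/949
mR = 0·sL + 1/2·sR = 30/73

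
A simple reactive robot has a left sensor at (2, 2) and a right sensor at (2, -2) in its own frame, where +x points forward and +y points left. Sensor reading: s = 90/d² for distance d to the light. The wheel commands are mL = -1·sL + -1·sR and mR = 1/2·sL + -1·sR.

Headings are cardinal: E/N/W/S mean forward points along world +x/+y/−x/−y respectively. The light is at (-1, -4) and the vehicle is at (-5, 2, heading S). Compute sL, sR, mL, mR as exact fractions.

left sensor world pos  = (-3, 0); dL² = 20
right sensor world pos = (-7, 0); dR² = 52
sL = 90/20 = 9/2
sR = 90/52 = 45/26
mL = -1·sL + -1·sR = -81/13
mR = 1/2·sL + -1·sR = 27/52

9/2 45/26 -81/13 27/52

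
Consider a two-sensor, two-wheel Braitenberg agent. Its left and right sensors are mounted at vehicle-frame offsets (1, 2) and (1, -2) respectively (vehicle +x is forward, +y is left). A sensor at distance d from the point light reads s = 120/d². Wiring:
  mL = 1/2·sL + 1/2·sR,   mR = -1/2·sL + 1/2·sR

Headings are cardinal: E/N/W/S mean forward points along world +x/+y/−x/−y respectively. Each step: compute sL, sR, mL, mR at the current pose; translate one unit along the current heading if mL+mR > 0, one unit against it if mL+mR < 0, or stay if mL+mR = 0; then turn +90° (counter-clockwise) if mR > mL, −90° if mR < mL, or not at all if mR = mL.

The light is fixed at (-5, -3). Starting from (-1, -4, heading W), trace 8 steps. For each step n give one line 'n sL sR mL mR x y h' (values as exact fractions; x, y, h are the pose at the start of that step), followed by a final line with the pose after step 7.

n=0: pose=(-1,-4,W); sL=20/3, sR=12; mL=28/3, mR=8/3; mL+mR=12 → advance +1; mR−mL=-20/3 → turn -1·90°
n=1: pose=(-2,-4,N); sL=120, sR=24/5; mL=312/5, mR=-288/5; mL+mR=24/5 → advance +1; mR−mL=-120 → turn -1·90°
n=2: pose=(-2,-3,E); sL=6, sR=6; mL=6, mR=0; mL+mR=6 → advance +1; mR−mL=-6 → turn -1·90°
n=3: pose=(-1,-3,S); sL=120/37, sR=24; mL=504/37, mR=384/37; mL+mR=24 → advance +1; mR−mL=-120/37 → turn -1·90°
n=4: pose=(-1,-4,W); sL=20/3, sR=12; mL=28/3, mR=8/3; mL+mR=12 → advance +1; mR−mL=-20/3 → turn -1·90°
n=5: pose=(-2,-4,N); sL=120, sR=24/5; mL=312/5, mR=-288/5; mL+mR=24/5 → advance +1; mR−mL=-120 → turn -1·90°
n=6: pose=(-2,-3,E); sL=6, sR=6; mL=6, mR=0; mL+mR=6 → advance +1; mR−mL=-6 → turn -1·90°
n=7: pose=(-1,-3,S); sL=120/37, sR=24; mL=504/37, mR=384/37; mL+mR=24 → advance +1; mR−mL=-120/37 → turn -1·90°

0 20/3 12 28/3 8/3 -1 -4 W
1 120 24/5 312/5 -288/5 -2 -4 N
2 6 6 6 0 -2 -3 E
3 120/37 24 504/37 384/37 -1 -3 S
4 20/3 12 28/3 8/3 -1 -4 W
5 120 24/5 312/5 -288/5 -2 -4 N
6 6 6 6 0 -2 -3 E
7 120/37 24 504/37 384/37 -1 -3 S
final -1 -4 W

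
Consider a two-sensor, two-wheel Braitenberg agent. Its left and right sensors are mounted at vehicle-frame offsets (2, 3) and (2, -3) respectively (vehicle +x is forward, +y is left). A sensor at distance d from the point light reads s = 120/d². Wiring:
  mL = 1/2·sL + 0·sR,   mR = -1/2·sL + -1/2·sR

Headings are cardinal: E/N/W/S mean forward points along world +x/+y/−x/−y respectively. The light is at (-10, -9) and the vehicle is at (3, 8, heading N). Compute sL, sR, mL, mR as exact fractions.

left sensor world pos  = (0, 10); dL² = 461
right sensor world pos = (6, 10); dR² = 617
sL = 120/461 = 120/461
sR = 120/617 = 120/617
mL = 1/2·sL + 0·sR = 60/461
mR = -1/2·sL + -1/2·sR = -64680/284437

120/461 120/617 60/461 -64680/284437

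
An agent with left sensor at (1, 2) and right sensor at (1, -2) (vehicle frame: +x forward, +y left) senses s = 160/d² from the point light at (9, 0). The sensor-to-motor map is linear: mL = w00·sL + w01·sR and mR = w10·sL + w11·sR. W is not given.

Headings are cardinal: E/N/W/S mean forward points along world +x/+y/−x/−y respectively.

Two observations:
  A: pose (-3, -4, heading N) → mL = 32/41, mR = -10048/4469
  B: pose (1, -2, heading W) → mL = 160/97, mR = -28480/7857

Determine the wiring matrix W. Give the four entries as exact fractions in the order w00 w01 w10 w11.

1 0 -1 -1

obs A: pose=(-3,-4,N) → sL=32/41, sR=160/109, mL=32/41, mR=-10048/4469
obs B: pose=(1,-2,W) → sL=160/97, sR=160/81, mL=160/97, mR=-28480/7857
sensor matrix S = [[32/41, 160/109], [160/97, 160/81]]; det S = -30883840/35112933
solve [mL_A; mL_B] = S·[w00; w01] and [mR_A; mR_B] = S·[w10; w11]:
  w00 = 1, w01 = 0, w10 = -1, w11 = -1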